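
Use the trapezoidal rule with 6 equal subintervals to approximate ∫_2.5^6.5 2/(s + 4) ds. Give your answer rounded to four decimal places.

0.9602

Δs = (6.5 − 2.5)/6 = 2/3.
f(2.5) = 4/13, f(19/6) = 12/43, f(23/6) = 12/47, f(4.5) = 4/17, f(31/6) = 12/55, f(35/6) = 12/59, f(6.5) = 4/21.
T_6 = (Δs/2)·[f(s_0) + 2f(s_1) + ... + 2f(s_{5}) + f(s_6)].
Sum ≈ 0.9602.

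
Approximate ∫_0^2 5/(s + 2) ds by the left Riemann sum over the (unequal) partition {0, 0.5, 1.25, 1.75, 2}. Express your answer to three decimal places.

Subinterval widths: 0.5, 0.75, 0.5, 0.25.
Left endpoints: 0, 0.5, 1.25, 1.75.
f(0) = 2.5, f(0.5) = 2, f(1.25) = 20/13, f(1.75) = 4/3.
Sum = Σ Δs_i · f(s_i).
Sum ≈ 3.853.

3.853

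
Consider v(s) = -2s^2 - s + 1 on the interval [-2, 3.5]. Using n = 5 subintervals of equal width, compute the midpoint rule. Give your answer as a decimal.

-31.4325

Δs = (3.5 − (-2))/5 = 1.1.
Midpoints: -1.45, -0.35, 0.75, 1.85, 2.95.
v(-1.45) = -1.755, v(-0.35) = 1.105, v(0.75) = -0.875, v(1.85) = -7.695, v(2.95) = -19.355.
Sum = Δs · [v(-1.45) + v(-0.35) + v(0.75) + v(1.85) + v(2.95)].
Sum = -31.4325.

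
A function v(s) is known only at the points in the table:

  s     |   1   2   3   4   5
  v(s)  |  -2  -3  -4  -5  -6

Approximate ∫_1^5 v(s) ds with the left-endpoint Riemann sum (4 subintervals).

Δs = 1.
Sum = 1·[(-2) + (-3) + (-4) + (-5)] = -14.

-14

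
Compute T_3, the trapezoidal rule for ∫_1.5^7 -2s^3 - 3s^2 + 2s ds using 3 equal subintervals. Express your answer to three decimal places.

-1578.653

Δs = (7 − 1.5)/3 = 11/6.
f(1.5) = -10.5, f(10/3) = -2720/27, f(31/6) = -9331/27, f(7) = -819.
T_3 = (Δs/2)·[f(s_0) + 2f(s_1) + 2f(s_2) + f(s_3)].
Sum ≈ -1578.653.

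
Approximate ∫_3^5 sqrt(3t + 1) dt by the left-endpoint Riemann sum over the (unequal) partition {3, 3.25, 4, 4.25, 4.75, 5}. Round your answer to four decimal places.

Subinterval widths: 0.25, 0.75, 0.25, 0.5, 0.25.
Left endpoints: 3, 3.25, 4, 4.25, 4.75.
f(3) ≈ 3.1623, f(3.25) ≈ 3.2787, f(4) ≈ 3.6056, f(4.25) ≈ 3.7081, f(4.75) ≈ 3.9051.
Sum = Σ Δt_i · f(t_i).
Sum ≈ 6.9813.

6.9813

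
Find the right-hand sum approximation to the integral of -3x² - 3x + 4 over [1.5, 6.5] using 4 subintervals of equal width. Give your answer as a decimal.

-399.53125

Δx = (6.5 − 1.5)/4 = 1.25.
Right endpoints: 2.75, 4, 5.25, 6.5.
f(2.75) = -26.9375, f(4) = -56, f(5.25) = -94.4375, f(6.5) = -142.25.
Sum = Δx · [f(2.75) + f(4) + f(5.25) + f(6.5)].
Sum = -399.53125.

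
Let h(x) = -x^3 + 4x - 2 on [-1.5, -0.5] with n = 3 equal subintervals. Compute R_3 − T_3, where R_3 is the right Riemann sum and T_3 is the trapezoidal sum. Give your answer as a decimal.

R_3 ≈ -4.569444.
T_3 ≈ -4.694444.
R_3 − T_3 = 0.125.

0.125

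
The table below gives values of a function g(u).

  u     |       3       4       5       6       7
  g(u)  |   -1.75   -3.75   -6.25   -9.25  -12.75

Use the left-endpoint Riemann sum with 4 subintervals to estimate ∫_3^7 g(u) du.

Δu = 1.
Sum = 1·[(-1.75) + (-3.75) + (-6.25) + (-9.25)] = -21.

-21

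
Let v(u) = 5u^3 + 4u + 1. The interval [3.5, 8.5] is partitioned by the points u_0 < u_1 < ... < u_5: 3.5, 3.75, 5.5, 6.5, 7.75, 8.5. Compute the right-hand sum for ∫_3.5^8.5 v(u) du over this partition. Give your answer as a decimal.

Subinterval widths: 0.25, 1.75, 1, 1.25, 0.75.
Right endpoints: 3.75, 5.5, 6.5, 7.75, 8.5.
v(3.75) = 279.671875, v(5.5) = 854.875, v(6.5) = 1400.125, v(7.75) = 2359.421875, v(8.5) = 3105.625.
Sum = Σ Δu_i · v(u_i).
Sum = 8244.5703125.

8244.5703125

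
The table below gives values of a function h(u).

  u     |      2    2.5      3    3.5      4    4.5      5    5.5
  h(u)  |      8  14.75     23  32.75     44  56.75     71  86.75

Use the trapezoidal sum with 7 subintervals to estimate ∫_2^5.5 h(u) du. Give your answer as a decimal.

Δu = 0.5.
T_7 = (0.5/2)·[8 + 2·14.75 + 2·23 + 2·32.75 + 2·44 + 2·56.75 + 2·71 + 86.75] = 144.8125.

144.8125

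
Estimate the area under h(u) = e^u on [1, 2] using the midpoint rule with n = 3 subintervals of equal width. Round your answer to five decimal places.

Δu = (2 − 1)/3 = 1/3.
Midpoints: 7/6, 1.5, 11/6.
h(7/6) ≈ 3.21127, h(1.5) ≈ 4.48169, h(11/6) ≈ 6.25470.
Sum = Δu · [h(7/6) + h(1.5) + h(11/6)].
Sum ≈ 4.64922.

4.64922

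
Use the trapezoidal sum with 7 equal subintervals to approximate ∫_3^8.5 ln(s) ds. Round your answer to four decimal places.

Δs = (8.5 − 3)/7 = 11/14.
f(3) ≈ 1.0986, f(53/14) ≈ 1.3312, f(32/7) ≈ 1.5198, f(75/14) ≈ 1.6784, f(43/7) ≈ 1.8153, f(97/14) ≈ 1.9357, f(54/7) ≈ 2.0431, f(8.5) ≈ 2.1401.
T_7 = (Δs/2)·[f(s_0) + 2f(s_1) + ... + 2f(s_{6}) + f(s_7)].
Sum ≈ 9.3837.

9.3837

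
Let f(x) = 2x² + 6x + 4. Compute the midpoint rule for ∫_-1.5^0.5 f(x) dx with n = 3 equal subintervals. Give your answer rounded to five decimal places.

4.18519

Δx = (0.5 − (-1.5))/3 = 2/3.
Midpoints: -7/6, -0.5, 1/6.
f(-7/6) = -5/18, f(-0.5) = 1.5, f(1/6) = 91/18.
Sum = Δx · [f(-7/6) + f(-0.5) + f(1/6)].
Sum ≈ 4.18519.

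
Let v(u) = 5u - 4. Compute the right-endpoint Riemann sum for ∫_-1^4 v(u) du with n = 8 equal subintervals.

Δu = (4 − (-1))/8 = 0.625.
Right endpoints: -0.375, 0.25, 0.875, 1.5, 2.125, 2.75, 3.375, 4.
v(-0.375) = -5.875, v(0.25) = -2.75, v(0.875) = 0.375, v(1.5) = 3.5, v(2.125) = 6.625, v(2.75) = 9.75, v(3.375) = 12.875, v(4) = 16.
Sum = Δu · [v(-0.375) + v(0.25) + v(0.875) + ...].
Sum = 25.3125.

25.3125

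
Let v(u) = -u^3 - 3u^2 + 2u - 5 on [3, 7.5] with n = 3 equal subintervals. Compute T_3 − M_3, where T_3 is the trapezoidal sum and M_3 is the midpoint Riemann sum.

-47.4609375

T_3 = -1172.53125.
M_3 = -1125.0703125.
T_3 − M_3 = -47.4609375.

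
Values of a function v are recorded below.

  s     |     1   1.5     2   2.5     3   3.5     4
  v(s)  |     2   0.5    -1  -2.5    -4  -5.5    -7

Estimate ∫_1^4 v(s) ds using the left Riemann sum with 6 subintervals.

Δs = 0.5.
Sum = 0.5·[2 + 0.5 + (-1) + (-2.5) + (-4) + (-5.5)] = -5.25.

-5.25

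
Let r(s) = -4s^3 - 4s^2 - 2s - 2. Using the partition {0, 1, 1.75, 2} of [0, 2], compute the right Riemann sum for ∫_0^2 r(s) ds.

Subinterval widths: 1, 0.75, 0.25.
Right endpoints: 1, 1.75, 2.
r(1) = -12, r(1.75) = -39.1875, r(2) = -54.
Sum = Σ Δs_i · r(s_i).
Sum = -54.890625.

-54.890625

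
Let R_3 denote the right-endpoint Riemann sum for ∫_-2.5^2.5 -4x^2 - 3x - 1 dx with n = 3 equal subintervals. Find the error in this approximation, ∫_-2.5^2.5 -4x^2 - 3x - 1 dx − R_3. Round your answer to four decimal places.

Exact integral: ∫_-2.5^2.5 f(x) dx ≈ -46.666667.
R_3 ≈ -68.425926.
Error ≈ -46.666667 − (-68.425926) ≈ 21.7593.

21.7593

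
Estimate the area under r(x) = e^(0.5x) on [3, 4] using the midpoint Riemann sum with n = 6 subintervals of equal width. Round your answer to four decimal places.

5.8131

Δx = (4 − 3)/6 = 1/6.
Midpoints: 37/12, 3.25, 41/12, 43/12, 3.75, 47/12.
r(37/12) ≈ 4.6724, r(3.25) ≈ 5.0784, r(41/12) ≈ 5.5198, r(43/12) ≈ 5.9994, r(3.75) ≈ 6.5208, r(47/12) ≈ 7.0875.
Sum = Δx · [r(37/12) + r(3.25) + r(41/12) + ...].
Sum ≈ 5.8131.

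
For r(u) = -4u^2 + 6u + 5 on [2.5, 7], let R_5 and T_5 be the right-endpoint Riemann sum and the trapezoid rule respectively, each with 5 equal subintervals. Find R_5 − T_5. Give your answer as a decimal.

R_5 = -352.98.
T_5 = -288.18.
R_5 − T_5 = -64.8.

-64.8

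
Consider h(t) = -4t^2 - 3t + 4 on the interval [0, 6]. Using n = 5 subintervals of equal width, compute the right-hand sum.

Δt = (6 − 0)/5 = 1.2.
Right endpoints: 1.2, 2.4, 3.6, 4.8, 6.
h(1.2) = -5.36, h(2.4) = -26.24, h(3.6) = -58.64, h(4.8) = -102.56, h(6) = -158.
Sum = Δt · [h(1.2) + h(2.4) + h(3.6) + h(4.8) + h(6)].
Sum = -420.96.

-420.96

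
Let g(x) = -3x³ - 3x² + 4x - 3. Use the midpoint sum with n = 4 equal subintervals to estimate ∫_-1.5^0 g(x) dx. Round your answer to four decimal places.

Δx = (0 − (-1.5))/4 = 0.375.
Midpoints: -1.3125, -0.9375, -0.5625, -0.1875.
g(-1.3125) = -27177/4096, g(-0.9375) = -28323/4096, g(-0.5625) = -23205/4096, g(-0.1875) = -15711/4096.
Sum = Δx · [g(-1.3125) + g(-0.9375) + g(-0.5625) + g(-0.1875)].
Sum ≈ -8.6440.

-8.6440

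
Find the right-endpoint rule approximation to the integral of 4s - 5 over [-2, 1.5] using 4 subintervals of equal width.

-14.875

Δs = (1.5 − (-2))/4 = 0.875.
Right endpoints: -1.125, -0.25, 0.625, 1.5.
f(-1.125) = -9.5, f(-0.25) = -6, f(0.625) = -2.5, f(1.5) = 1.
Sum = Δs · [f(-1.125) + f(-0.25) + f(0.625) + f(1.5)].
Sum = -14.875.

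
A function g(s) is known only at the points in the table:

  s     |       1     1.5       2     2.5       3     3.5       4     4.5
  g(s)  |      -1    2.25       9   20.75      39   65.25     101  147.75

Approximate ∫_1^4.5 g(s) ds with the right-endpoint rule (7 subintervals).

192.5

Δs = 0.5.
Sum = 0.5·[2.25 + 9 + 20.75 + 39 + 65.25 + 101 + 147.75] = 192.5.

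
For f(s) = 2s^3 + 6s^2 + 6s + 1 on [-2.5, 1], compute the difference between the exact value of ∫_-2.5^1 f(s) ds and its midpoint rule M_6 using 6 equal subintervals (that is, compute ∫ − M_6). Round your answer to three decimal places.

Exact integral: ∫_-2.5^1 f(s) ds = 1.96875.
M_6 ≈ 1.81988.
Error ≈ 1.96875 − 1.81988 ≈ 0.149.

0.149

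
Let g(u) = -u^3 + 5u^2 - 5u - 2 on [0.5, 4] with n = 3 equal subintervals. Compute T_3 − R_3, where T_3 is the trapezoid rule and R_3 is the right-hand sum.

T_3 ≈ -5.29050926.
R_3 ≈ -6.82175926.
T_3 − R_3 = 1.53125.

1.53125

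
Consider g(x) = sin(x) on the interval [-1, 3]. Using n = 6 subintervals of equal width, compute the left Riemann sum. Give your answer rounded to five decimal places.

Δx = (3 − (-1))/6 = 2/3.
Left endpoints: -1, -1/3, 1/3, 1, 5/3, 7/3.
g(-1) ≈ -0.84147, g(-1/3) ≈ -0.32719, g(1/3) ≈ 0.32719, g(1) ≈ 0.84147, g(5/3) ≈ 0.99541, g(7/3) ≈ 0.72309.
Sum = Δx · [g(-1) + g(-1/3) + g(1/3) + ...].
Sum ≈ 1.14566.

1.14566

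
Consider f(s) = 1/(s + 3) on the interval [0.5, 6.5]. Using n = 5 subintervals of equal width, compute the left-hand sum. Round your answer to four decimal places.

1.1152

Δs = (6.5 − 0.5)/5 = 1.2.
Left endpoints: 0.5, 1.7, 2.9, 4.1, 5.3.
f(0.5) = 2/7, f(1.7) = 10/47, f(2.9) = 10/59, f(4.1) = 10/71, f(5.3) = 10/83.
Sum = Δs · [f(0.5) + f(1.7) + f(2.9) + f(4.1) + f(5.3)].
Sum ≈ 1.1152.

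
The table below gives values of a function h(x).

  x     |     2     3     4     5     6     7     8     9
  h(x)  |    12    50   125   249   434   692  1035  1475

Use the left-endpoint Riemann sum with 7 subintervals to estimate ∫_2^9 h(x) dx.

Δx = 1.
Sum = 1·[12 + 50 + 125 + 249 + 434 + 692 + 1035] = 2597.

2597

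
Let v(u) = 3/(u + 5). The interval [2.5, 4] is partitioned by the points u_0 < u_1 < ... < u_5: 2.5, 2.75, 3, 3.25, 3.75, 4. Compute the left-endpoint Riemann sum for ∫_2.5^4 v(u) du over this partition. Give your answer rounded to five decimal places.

Subinterval widths: 0.25, 0.25, 0.25, 0.5, 0.25.
Left endpoints: 2.5, 2.75, 3, 3.25, 3.75.
v(2.5) = 0.4, v(2.75) = 12/31, v(3) = 0.375, v(3.25) = 4/11, v(3.75) = 12/35.
Sum = Σ Δu_i · v(u_i).
Sum ≈ 0.55806.

0.55806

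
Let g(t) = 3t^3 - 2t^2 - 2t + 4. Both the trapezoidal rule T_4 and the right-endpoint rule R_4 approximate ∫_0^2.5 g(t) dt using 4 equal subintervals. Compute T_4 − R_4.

-9.1796875

T_4 ≈ 24.135742.
R_4 ≈ 33.315430.
T_4 − R_4 = -9.1796875.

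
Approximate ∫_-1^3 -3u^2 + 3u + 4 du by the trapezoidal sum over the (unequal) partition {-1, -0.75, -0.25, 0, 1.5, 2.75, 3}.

Subinterval widths: 0.25, 0.5, 0.25, 1.5, 1.25, 0.25.
f(-1) = -2, f(-0.75) = 0.0625, f(-0.25) = 3.0625, f(0) = 4, f(1.5) = 1.75, f(2.75) = -10.4375, f(3) = -14.
On each subinterval the trapezoid contributes (Δu_i/2)·[f(u_{i-1}) + f(u_i)].
Sum = -2.75.

-2.75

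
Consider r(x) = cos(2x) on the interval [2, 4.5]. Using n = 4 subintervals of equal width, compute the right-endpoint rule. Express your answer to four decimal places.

Δx = (4.5 − 2)/4 = 0.625.
Right endpoints: 2.625, 3.25, 3.875, 4.5.
r(2.625) ≈ 0.5121, r(3.25) ≈ 0.9766, r(3.875) ≈ 0.1038, r(4.5) ≈ -0.9111.
Sum = Δx · [r(2.625) + r(3.25) + r(3.875) + r(4.5)].
Sum ≈ 0.4258.

0.4258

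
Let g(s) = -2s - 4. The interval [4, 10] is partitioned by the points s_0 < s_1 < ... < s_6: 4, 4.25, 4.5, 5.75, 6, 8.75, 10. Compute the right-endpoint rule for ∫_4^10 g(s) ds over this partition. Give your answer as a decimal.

Subinterval widths: 0.25, 0.25, 1.25, 0.25, 2.75, 1.25.
Right endpoints: 4.25, 4.5, 5.75, 6, 8.75, 10.
g(4.25) = -12.5, g(4.5) = -13, g(5.75) = -15.5, g(6) = -16, g(8.75) = -21.5, g(10) = -24.
Sum = Σ Δs_i · g(s_i).
Sum = -118.875.

-118.875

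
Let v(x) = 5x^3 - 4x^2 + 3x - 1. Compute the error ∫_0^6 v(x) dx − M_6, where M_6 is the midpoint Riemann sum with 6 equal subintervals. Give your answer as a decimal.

20.5

Exact integral: ∫_0^6 v(x) dx = 1380.
M_6 = 1359.5.
Error = 1380 − 1359.5 = 20.5.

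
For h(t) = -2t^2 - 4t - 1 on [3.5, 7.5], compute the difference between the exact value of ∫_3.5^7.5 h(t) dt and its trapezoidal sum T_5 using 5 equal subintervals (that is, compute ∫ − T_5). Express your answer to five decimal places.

Exact integral: ∫_3.5^7.5 h(t) dt ≈ -344.6666667.
T_5 = -345.52.
Error ≈ -344.6666667 − (-345.52) ≈ 0.85333.

0.85333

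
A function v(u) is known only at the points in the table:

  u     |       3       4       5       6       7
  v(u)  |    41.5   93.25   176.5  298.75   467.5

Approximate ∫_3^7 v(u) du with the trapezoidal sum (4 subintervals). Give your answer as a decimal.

Δu = 1.
T_4 = (1/2)·[41.5 + 2·93.25 + 2·176.5 + 2·298.75 + 467.5] = 823.

823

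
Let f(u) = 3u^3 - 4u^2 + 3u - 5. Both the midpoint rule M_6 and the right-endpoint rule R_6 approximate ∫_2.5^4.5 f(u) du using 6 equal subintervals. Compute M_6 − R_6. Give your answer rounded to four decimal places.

-30.9444

M_6 ≈ 188.074074.
R_6 ≈ 219.018519.
M_6 − R_6 ≈ -30.9444.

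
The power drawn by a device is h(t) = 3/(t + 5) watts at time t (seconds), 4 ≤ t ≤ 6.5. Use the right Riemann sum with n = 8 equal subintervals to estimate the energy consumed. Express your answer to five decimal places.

0.72416

Δt = (6.5 − 4)/8 = 0.3125.
Right endpoints: 4.3125, 4.625, 4.9375, 5.25, 5.5625, 5.875, 6.1875, 6.5.
h(4.3125) = 48/149, h(4.625) = 24/77, h(4.9375) = 16/53, h(5.25) = 12/41, h(5.5625) = 48/169, h(5.875) = 8/29, h(6.1875) = 48/179, h(6.5) = 6/23.
Sum = Δt · [h(4.3125) + h(4.625) + h(4.9375) + ...].
Sum ≈ 0.72416.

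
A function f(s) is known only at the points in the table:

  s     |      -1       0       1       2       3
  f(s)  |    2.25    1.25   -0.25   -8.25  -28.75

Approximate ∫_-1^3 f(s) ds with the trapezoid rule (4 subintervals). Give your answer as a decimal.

-20.5

Δs = 1.
T_4 = (1/2)·[2.25 + 2·1.25 + 2·(-0.25) + 2·(-8.25) + (-28.75)] = -20.5.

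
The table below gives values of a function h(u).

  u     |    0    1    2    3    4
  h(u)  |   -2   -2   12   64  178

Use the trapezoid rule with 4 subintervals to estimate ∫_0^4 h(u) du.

Δu = 1.
T_4 = (1/2)·[(-2) + 2·(-2) + 2·12 + 2·64 + 178] = 162.

162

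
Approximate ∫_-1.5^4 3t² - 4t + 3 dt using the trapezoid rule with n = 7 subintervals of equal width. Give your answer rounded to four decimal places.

58.0727

Δt = (4 − (-1.5))/7 = 11/14.
f(-1.5) = 15.75, f(-5/7) = 362/49, f(1/14) = 535/196, f(6/7) = 87/49, f(23/14) = 887/196, f(17/7) = 538/49, f(45/14) = 4143/196, f(4) = 35.
T_7 = (Δt/2)·[f(t_0) + 2f(t_1) + ... + 2f(t_{6}) + f(t_7)].
Sum ≈ 58.0727.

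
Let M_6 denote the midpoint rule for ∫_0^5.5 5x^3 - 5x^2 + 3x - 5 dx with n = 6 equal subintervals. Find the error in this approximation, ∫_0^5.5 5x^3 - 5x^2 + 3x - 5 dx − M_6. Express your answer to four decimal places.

13.9609

Exact integral: ∫_0^5.5 f(x) dx ≈ 884.411458.
M_6 ≈ 870.450593.
Error ≈ 884.411458 − 870.450593 ≈ 13.9609.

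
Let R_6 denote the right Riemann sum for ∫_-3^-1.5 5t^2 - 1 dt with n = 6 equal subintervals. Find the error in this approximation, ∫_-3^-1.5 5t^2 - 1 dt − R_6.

Exact integral: ∫_-3^-1.5 f(t) dt = 37.875.
R_6 = 33.734375.
Error = 37.875 − 33.734375 = 4.140625.

4.140625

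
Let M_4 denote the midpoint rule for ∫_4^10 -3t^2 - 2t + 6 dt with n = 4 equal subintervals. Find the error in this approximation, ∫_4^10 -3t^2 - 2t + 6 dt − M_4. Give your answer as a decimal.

Exact integral: ∫_4^10 f(t) dt = -984.
M_4 = -980.625.
Error = -984 − (-980.625) = -3.375.

-3.375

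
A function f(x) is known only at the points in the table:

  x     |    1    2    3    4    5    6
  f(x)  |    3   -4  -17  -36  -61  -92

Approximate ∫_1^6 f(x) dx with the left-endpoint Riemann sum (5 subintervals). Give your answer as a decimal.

Δx = 1.
Sum = 1·[3 + (-4) + (-17) + (-36) + (-61)] = -115.

-115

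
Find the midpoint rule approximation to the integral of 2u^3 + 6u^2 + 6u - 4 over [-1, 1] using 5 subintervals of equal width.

Δu = (1 − (-1))/5 = 0.4.
Midpoints: -0.8, -0.4, 0, 0.4, 0.8.
f(-0.8) = -5.984, f(-0.4) = -5.568, f(0) = -4, f(0.4) = -0.512, f(0.8) = 5.664.
Sum = Δu · [f(-0.8) + f(-0.4) + f(0) + f(0.4) + f(0.8)].
Sum = -4.16.

-4.16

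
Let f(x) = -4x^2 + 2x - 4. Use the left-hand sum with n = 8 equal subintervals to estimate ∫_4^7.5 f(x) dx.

Δx = (7.5 − 4)/8 = 0.4375.
Left endpoints: 4, 4.4375, 4.875, 5.3125, 5.75, 6.1875, 6.625, 7.0625.
f(4) = -60, f(4.4375) = -73.890625, f(4.875) = -89.3125, f(5.3125) = -106.265625, f(5.75) = -124.75, f(6.1875) = -144.765625, f(6.625) = -166.3125, f(7.0625) = -189.390625.
Sum = Δx · [f(4) + f(4.4375) + f(4.875) + ...].
Sum = -417.67578125.

-417.67578125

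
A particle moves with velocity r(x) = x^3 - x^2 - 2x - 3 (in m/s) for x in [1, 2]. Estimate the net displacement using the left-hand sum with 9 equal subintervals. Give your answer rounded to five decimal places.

Δx = (2 − 1)/9 = 1/9.
Left endpoints: 1, 10/9, 11/9, 4/3, 13/9, 14/9, 5/3, 16/9, 17/9.
r(1) = -5, r(10/9) = -3707/729, r(11/9) = -3727/729, r(4/3) = -137/27, r(13/9) = -3617/729, r(14/9) = -3475/729, r(5/3) = -121/27, r(16/9) = -2987/729, r(17/9) = -2629/729.
Sum = Δx · [r(1) + r(10/9) + r(11/9) + ...].
Sum ≈ -4.68724.

-4.68724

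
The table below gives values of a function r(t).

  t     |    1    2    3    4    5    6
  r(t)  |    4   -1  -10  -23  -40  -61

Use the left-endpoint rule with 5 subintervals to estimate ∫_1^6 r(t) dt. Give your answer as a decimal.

-70

Δt = 1.
Sum = 1·[4 + (-1) + (-10) + (-23) + (-40)] = -70.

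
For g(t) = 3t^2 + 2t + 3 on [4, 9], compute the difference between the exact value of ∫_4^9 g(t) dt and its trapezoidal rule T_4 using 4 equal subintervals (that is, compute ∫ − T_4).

-3.90625

Exact integral: ∫_4^9 g(t) dt = 745.
T_4 = 748.90625.
Error = 745 − 748.90625 = -3.90625.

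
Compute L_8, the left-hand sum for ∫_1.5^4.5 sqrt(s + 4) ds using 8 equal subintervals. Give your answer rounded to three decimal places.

7.815

Δs = (4.5 − 1.5)/8 = 0.375.
Left endpoints: 1.5, 1.875, 2.25, 2.625, 3, 3.375, 3.75, 4.125.
f(1.5) ≈ 2.345, f(1.875) ≈ 2.424, f(2.25) ≈ 2.500, f(2.625) ≈ 2.574, f(3) ≈ 2.646, f(3.375) ≈ 2.716, f(3.75) ≈ 2.784, f(4.125) ≈ 2.850.
Sum = Δs · [f(1.5) + f(1.875) + f(2.25) + ...].
Sum ≈ 7.815.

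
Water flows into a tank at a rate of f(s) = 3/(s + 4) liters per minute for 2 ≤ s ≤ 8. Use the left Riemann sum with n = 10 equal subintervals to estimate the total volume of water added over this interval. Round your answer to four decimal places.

2.1563

Δs = (8 − 2)/10 = 0.6.
Left endpoints: 2, 2.6, 3.2, 3.8, 4.4, 5, 5.6, 6.2, 6.8, 7.4.
f(2) = 0.5, f(2.6) = 5/11, f(3.2) = 5/12, f(3.8) = 5/13, f(4.4) = 5/14, f(5) = 1/3, f(5.6) = 0.3125, f(6.2) = 5/17, f(6.8) = 5/18, f(7.4) = 5/19.
Sum = Δs · [f(2) + f(2.6) + f(3.2) + ...].
Sum ≈ 2.1563.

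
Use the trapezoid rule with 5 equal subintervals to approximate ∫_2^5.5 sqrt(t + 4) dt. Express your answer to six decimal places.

9.720975

Δt = (5.5 − 2)/5 = 0.7.
f(2) ≈ 2.449490, f(2.7) ≈ 2.588436, f(3.4) ≈ 2.720294, f(4.1) ≈ 2.846050, f(4.8) ≈ 2.966479, f(5.5) ≈ 3.082207.
T_5 = (Δt/2)·[f(t_0) + 2f(t_1) + ... + 2f(t_{4}) + f(t_5)].
Sum ≈ 9.720975.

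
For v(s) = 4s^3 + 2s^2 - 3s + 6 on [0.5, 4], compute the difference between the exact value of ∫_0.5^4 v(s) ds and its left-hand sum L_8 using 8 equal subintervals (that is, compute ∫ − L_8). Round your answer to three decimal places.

57.246

Exact integral: ∫_0.5^4 v(s) ds ≈ 295.89583.
L_8 ≈ 238.64941.
Error ≈ 295.89583 − 238.64941 ≈ 57.246.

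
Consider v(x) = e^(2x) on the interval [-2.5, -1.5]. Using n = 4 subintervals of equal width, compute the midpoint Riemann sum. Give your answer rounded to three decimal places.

Δx = (-1.5 − (-2.5))/4 = 0.25.
Midpoints: -2.375, -2.125, -1.875, -1.625.
v(-2.375) ≈ 0.009, v(-2.125) ≈ 0.014, v(-1.875) ≈ 0.024, v(-1.625) ≈ 0.039.
Sum = Δx · [v(-2.375) + v(-2.125) + v(-1.875) + v(-1.625)].
Sum ≈ 0.021.

0.021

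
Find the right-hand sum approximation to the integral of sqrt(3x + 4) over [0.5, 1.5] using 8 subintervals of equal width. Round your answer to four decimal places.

2.6761

Δx = (1.5 − 0.5)/8 = 0.125.
Right endpoints: 0.625, 0.75, 0.875, 1, 1.125, 1.25, 1.375, 1.5.
f(0.625) ≈ 2.4238, f(0.75) ≈ 2.5000, f(0.875) ≈ 2.5739, f(1) ≈ 2.6458, f(1.125) ≈ 2.7157, f(1.25) ≈ 2.7839, f(1.375) ≈ 2.8504, f(1.5) ≈ 2.9155.
Sum = Δx · [f(0.625) + f(0.75) + f(0.875) + ...].
Sum ≈ 2.6761.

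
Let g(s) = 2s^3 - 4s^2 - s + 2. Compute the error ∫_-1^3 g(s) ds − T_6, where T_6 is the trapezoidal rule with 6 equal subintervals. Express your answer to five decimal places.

Exact integral: ∫_-1^3 g(s) ds ≈ 6.6666667.
T_6 ≈ 7.2592593.
Error ≈ 6.6666667 − 7.2592593 ≈ -0.59259.

-0.59259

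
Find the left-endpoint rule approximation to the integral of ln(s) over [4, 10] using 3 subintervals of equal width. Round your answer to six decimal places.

10.514991

Δs = (10 − 4)/3 = 2.
Left endpoints: 4, 6, 8.
f(4) ≈ 1.386294, f(6) ≈ 1.791759, f(8) ≈ 2.079442.
Sum = Δs · [f(4) + f(6) + f(8)].
Sum ≈ 10.514991.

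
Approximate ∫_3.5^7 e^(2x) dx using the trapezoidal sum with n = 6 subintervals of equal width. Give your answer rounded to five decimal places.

Δx = (7 − 3.5)/6 = 7/12.
f(3.5) ≈ 1096.63316, f(49/12) ≈ 3521.58576, f(14/3) ≈ 11308.76461, f(5.25) ≈ 36315.50267, f(35/6) ≈ 116618.90400, f(77/12) ≈ 374494.85118, f(7) ≈ 1202604.28416.
T_6 = (Δx/2)·[f(x_0) + 2f(x_1) + ... + 2f(x_{5}) + f(x_6)].
Sum ≈ 667397.53902.

667397.53902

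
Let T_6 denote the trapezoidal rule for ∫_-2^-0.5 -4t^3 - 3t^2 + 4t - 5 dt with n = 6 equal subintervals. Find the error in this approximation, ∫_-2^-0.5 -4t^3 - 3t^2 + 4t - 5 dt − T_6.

Exact integral: ∫_-2^-0.5 f(t) dt = -6.9375.
T_6 = -6.75.
Error = -6.9375 − (-6.75) = -0.1875.

-0.1875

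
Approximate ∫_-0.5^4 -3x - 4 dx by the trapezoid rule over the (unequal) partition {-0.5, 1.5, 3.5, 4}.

-41.625

Subinterval widths: 2, 2, 0.5.
f(-0.5) = -2.5, f(1.5) = -8.5, f(3.5) = -14.5, f(4) = -16.
On each subinterval the trapezoid contributes (Δx_i/2)·[f(x_{i-1}) + f(x_i)].
Sum = -41.625.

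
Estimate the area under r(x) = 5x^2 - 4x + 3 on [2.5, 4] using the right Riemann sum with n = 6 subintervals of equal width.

Δx = (4 − 2.5)/6 = 0.25.
Right endpoints: 2.75, 3, 3.25, 3.5, 3.75, 4.
r(2.75) = 29.8125, r(3) = 36, r(3.25) = 42.8125, r(3.5) = 50.25, r(3.75) = 58.3125, r(4) = 67.
Sum = Δx · [r(2.75) + r(3) + r(3.25) + ...].
Sum = 71.046875.

71.046875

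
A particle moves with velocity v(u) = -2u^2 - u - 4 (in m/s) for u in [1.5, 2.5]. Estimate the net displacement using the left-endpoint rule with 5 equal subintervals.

-13.28

Δu = (2.5 − 1.5)/5 = 0.2.
Left endpoints: 1.5, 1.7, 1.9, 2.1, 2.3.
v(1.5) = -10, v(1.7) = -11.48, v(1.9) = -13.12, v(2.1) = -14.92, v(2.3) = -16.88.
Sum = Δu · [v(1.5) + v(1.7) + v(1.9) + v(2.1) + v(2.3)].
Sum = -13.28.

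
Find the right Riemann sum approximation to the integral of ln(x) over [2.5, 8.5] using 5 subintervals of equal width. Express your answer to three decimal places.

Δx = (8.5 − 2.5)/5 = 1.2.
Right endpoints: 3.7, 4.9, 6.1, 7.3, 8.5.
f(3.7) ≈ 1.308, f(4.9) ≈ 1.589, f(6.1) ≈ 1.808, f(7.3) ≈ 1.988, f(8.5) ≈ 2.140.
Sum = Δx · [f(3.7) + f(4.9) + f(6.1) + f(7.3) + f(8.5)].
Sum ≈ 10.601.

10.601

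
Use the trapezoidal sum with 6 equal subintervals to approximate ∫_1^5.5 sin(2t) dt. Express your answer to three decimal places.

-0.169

Δt = (5.5 − 1)/6 = 0.75.
f(1) ≈ 0.909, f(1.75) ≈ -0.351, f(2.5) ≈ -0.959, f(3.25) ≈ 0.215, f(4) ≈ 0.989, f(4.75) ≈ -0.075, f(5.5) ≈ -1.000.
T_6 = (Δt/2)·[f(t_0) + 2f(t_1) + ... + 2f(t_{5}) + f(t_6)].
Sum ≈ -0.169.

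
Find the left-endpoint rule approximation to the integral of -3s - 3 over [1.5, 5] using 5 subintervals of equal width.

Δs = (5 − 1.5)/5 = 0.7.
Left endpoints: 1.5, 2.2, 2.9, 3.6, 4.3.
f(1.5) = -7.5, f(2.2) = -9.6, f(2.9) = -11.7, f(3.6) = -13.8, f(4.3) = -15.9.
Sum = Δs · [f(1.5) + f(2.2) + f(2.9) + f(3.6) + f(4.3)].
Sum = -40.95.

-40.95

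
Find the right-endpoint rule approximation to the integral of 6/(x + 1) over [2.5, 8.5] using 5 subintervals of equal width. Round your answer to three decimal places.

Δx = (8.5 − 2.5)/5 = 1.2.
Right endpoints: 3.7, 4.9, 6.1, 7.3, 8.5.
f(3.7) = 60/47, f(4.9) = 60/59, f(6.1) = 60/71, f(7.3) = 60/83, f(8.5) = 12/19.
Sum = Δx · [f(3.7) + f(4.9) + f(6.1) + f(7.3) + f(8.5)].
Sum ≈ 5.392.

5.392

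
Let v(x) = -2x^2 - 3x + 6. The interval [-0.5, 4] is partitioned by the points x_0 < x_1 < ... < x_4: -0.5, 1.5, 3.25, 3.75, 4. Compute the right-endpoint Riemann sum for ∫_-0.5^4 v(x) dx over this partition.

Subinterval widths: 2, 1.75, 0.5, 0.25.
Right endpoints: 1.5, 3.25, 3.75, 4.
v(1.5) = -3, v(3.25) = -24.875, v(3.75) = -33.375, v(4) = -38.
Sum = Σ Δx_i · v(x_i).
Sum = -75.71875.

-75.71875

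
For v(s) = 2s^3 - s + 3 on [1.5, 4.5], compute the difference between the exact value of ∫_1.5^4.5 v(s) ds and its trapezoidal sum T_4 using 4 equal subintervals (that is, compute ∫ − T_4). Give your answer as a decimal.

-5.0625

Exact integral: ∫_1.5^4.5 v(s) ds = 202.5.
T_4 = 207.5625.
Error = 202.5 − 207.5625 = -5.0625.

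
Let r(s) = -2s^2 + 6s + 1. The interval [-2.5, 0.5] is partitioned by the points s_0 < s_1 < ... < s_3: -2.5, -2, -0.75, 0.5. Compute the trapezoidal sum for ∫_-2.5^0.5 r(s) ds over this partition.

-26.84375

Subinterval widths: 0.5, 1.25, 1.25.
r(-2.5) = -26.5, r(-2) = -19, r(-0.75) = -4.625, r(0.5) = 3.5.
On each subinterval the trapezoid contributes (Δs_i/2)·[r(s_{i-1}) + r(s_i)].
Sum = -26.84375.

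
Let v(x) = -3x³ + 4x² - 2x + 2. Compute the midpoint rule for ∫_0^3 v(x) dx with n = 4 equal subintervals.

Δx = (3 − 0)/4 = 0.75.
Midpoints: 0.375, 1.125, 1.875, 2.625.
v(0.375) = 847/512, v(1.125) = 277/512, v(1.875) = -3821/512, v(2.625) = -15335/512.
Sum = Δx · [v(0.375) + v(1.125) + v(1.875) + v(2.625)].
Sum = -26.4140625.

-26.4140625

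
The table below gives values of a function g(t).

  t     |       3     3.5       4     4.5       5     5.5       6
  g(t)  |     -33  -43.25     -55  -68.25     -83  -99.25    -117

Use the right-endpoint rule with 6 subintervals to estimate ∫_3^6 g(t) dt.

-232.875

Δt = 0.5.
Sum = 0.5·[(-43.25) + (-55) + (-68.25) + (-83) + (-99.25) + (-117)] = -232.875.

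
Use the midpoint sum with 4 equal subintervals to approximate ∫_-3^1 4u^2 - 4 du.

Δu = (1 − (-3))/4 = 1.
Midpoints: -2.5, -1.5, -0.5, 0.5.
f(-2.5) = 21, f(-1.5) = 5, f(-0.5) = -3, f(0.5) = -3.
Sum = Δu · [f(-2.5) + f(-1.5) + f(-0.5) + f(0.5)].
Sum = 20.

20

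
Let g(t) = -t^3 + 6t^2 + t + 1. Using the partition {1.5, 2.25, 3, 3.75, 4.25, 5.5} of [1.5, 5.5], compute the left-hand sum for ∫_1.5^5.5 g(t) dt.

113.6640625

Subinterval widths: 0.75, 0.75, 0.75, 0.5, 1.25.
Left endpoints: 1.5, 2.25, 3, 3.75, 4.25.
g(1.5) = 12.625, g(2.25) = 22.234375, g(3) = 31, g(3.75) = 36.390625, g(4.25) = 36.859375.
Sum = Σ Δt_i · g(t_i).
Sum = 113.6640625.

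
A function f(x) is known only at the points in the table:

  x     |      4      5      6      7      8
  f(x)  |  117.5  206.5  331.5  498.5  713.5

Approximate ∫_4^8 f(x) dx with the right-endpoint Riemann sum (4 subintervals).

Δx = 1.
Sum = 1·[206.5 + 331.5 + 498.5 + 713.5] = 1750.

1750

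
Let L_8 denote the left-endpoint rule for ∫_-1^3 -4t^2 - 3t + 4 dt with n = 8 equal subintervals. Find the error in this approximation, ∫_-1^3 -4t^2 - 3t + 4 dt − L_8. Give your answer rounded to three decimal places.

-10.333

Exact integral: ∫_-1^3 f(t) dt ≈ -33.33333.
L_8 = -23.
Error ≈ -33.33333 − (-23) ≈ -10.333.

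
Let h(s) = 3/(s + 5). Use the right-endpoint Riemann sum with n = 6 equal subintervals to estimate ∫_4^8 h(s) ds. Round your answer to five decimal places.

1.06970

Δs = (8 − 4)/6 = 2/3.
Right endpoints: 14/3, 16/3, 6, 20/3, 22/3, 8.
h(14/3) = 9/29, h(16/3) = 9/31, h(6) = 3/11, h(20/3) = 9/35, h(22/3) = 9/37, h(8) = 3/13.
Sum = Δs · [h(14/3) + h(16/3) + h(6) + ...].
Sum ≈ 1.06970.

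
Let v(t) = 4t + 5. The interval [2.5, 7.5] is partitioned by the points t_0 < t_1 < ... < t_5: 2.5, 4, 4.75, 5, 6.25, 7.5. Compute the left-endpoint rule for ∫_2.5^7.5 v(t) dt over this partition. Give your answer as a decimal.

113

Subinterval widths: 1.5, 0.75, 0.25, 1.25, 1.25.
Left endpoints: 2.5, 4, 4.75, 5, 6.25.
v(2.5) = 15, v(4) = 21, v(4.75) = 24, v(5) = 25, v(6.25) = 30.
Sum = Σ Δt_i · v(t_i).
Sum = 113.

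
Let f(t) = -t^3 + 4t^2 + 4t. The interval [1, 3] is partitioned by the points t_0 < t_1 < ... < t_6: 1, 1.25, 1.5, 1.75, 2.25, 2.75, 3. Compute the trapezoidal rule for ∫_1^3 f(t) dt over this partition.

Subinterval widths: 0.25, 0.25, 0.25, 0.5, 0.5, 0.25.
f(1) = 7, f(1.25) = 9.296875, f(1.5) = 11.625, f(1.75) = 13.890625, f(2.25) = 17.859375, f(2.75) = 20.453125, f(3) = 21.
On each subinterval the trapezoid contributes (Δt_i/2)·[f(t_{i-1}) + f(t_i)].
Sum = 30.5390625.

30.5390625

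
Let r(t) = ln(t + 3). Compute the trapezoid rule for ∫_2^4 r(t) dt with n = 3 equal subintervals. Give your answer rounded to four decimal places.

Δt = (4 − 2)/3 = 2/3.
r(2) ≈ 1.6094, r(8/3) ≈ 1.7346, r(10/3) ≈ 1.8458, r(4) ≈ 1.9459.
T_3 = (Δt/2)·[r(t_0) + 2r(t_1) + 2r(t_2) + r(t_3)].
Sum ≈ 3.5721.

3.5721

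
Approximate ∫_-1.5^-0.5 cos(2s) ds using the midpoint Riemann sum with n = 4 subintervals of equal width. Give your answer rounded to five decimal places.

Δs = (-0.5 − (-1.5))/4 = 0.25.
Midpoints: -1.375, -1.125, -0.875, -0.625.
f(-1.375) ≈ -0.92430, f(-1.125) ≈ -0.62817, f(-0.875) ≈ -0.17825, f(-0.625) ≈ 0.31532.
Sum = Δs · [f(-1.375) + f(-1.125) + f(-0.875) + f(-0.625)].
Sum ≈ -0.35385.

-0.35385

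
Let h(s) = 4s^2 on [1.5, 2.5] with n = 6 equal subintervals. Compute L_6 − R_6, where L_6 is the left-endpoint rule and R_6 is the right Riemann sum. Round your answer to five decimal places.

-2.66667

L_6 ≈ 15.0185185.
R_6 ≈ 17.6851852.
L_6 − R_6 ≈ -2.66667.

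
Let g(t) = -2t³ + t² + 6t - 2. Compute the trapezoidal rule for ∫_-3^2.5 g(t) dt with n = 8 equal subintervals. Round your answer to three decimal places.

17.010

Δt = (2.5 − (-3))/8 = 0.6875.
g(-3) = 43, g(-2.3125) = 29093/2048, g(-1.625) = -0.52734375, g(-0.9375) = -10441/2048, g(-0.25) = -3.40625, g(0.4375) = 1329/2048, g(1.125) = 3.16796875, g(1.8125) = 515/2048, g(2.5) = -12.
T_8 = (Δt/2)·[g(t_0) + 2g(t_1) + ... + 2g(t_{7}) + g(t_8)].
Sum ≈ 17.010.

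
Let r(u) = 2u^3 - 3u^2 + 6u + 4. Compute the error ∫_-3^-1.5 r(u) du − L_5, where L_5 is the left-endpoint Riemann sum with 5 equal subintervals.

Exact integral: ∫_-3^-1.5 r(u) du = -75.84375.
L_5 = -87.69.
Error = -75.84375 − (-87.69) = 11.84625.

11.84625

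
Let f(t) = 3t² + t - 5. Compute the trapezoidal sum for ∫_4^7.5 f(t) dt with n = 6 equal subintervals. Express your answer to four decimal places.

361.0955

Δt = (7.5 − 4)/6 = 7/12.
f(4) = 47, f(55/12) = 3005/48, f(31/6) = 80.25, f(5.75) = 99.9375, f(19/3) = 365/3, f(83/12) = 145.4375, f(7.5) = 171.25.
T_6 = (Δt/2)·[f(t_0) + 2f(t_1) + ... + 2f(t_{5}) + f(t_6)].
Sum ≈ 361.0955.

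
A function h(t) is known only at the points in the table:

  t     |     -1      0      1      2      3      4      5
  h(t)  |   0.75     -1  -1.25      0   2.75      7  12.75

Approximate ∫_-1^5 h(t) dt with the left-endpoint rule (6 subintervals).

Δt = 1.
Sum = 1·[0.75 + (-1) + (-1.25) + 0 + 2.75 + 7] = 8.25.

8.25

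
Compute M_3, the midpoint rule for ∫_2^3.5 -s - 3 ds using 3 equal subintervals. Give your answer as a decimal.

-8.625

Δs = (3.5 − 2)/3 = 0.5.
Midpoints: 2.25, 2.75, 3.25.
f(2.25) = -5.25, f(2.75) = -5.75, f(3.25) = -6.25.
Sum = Δs · [f(2.25) + f(2.75) + f(3.25)].
Sum = -8.625.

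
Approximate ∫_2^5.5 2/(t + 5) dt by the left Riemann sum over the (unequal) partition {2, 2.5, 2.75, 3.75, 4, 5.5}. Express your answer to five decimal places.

Subinterval widths: 0.5, 0.25, 1, 0.25, 1.5.
Left endpoints: 2, 2.5, 2.75, 3.75, 4.
f(2) = 2/7, f(2.5) = 4/15, f(2.75) = 8/31, f(3.75) = 8/35, f(4) = 2/9.
Sum = Σ Δt_i · f(t_i).
Sum ≈ 0.85806.

0.85806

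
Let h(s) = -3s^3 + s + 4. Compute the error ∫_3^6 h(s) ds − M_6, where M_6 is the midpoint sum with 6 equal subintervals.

-2.53125

Exact integral: ∫_3^6 h(s) ds = -885.75.
M_6 = -883.21875.
Error = -885.75 − (-883.21875) = -2.53125.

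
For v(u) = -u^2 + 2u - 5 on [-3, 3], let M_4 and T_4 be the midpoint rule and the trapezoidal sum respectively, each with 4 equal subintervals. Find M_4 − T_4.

M_4 = -46.875.
T_4 = -50.25.
M_4 − T_4 = 3.375.

3.375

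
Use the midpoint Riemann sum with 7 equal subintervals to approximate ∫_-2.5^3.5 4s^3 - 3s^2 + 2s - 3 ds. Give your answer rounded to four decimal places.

Δs = (3.5 − (-2.5))/7 = 6/7.
Midpoints: -29/14, -17/14, -5/14, 0.5, 19/14, 31/14, 43/14.
f(-29/14) = -76239/1372, f(-17/14) = -23343/1372, f(-5/14) = -5871/1372, f(0.5) = -2.25, f(19/14) = 5745/1372, f(31/14) = 41361/1372, f(43/14) = 124497/1372.
Sum = Δs · [f(-29/14) + f(-17/14) + f(-5/14) + ...].
Sum ≈ 39.3980.

39.3980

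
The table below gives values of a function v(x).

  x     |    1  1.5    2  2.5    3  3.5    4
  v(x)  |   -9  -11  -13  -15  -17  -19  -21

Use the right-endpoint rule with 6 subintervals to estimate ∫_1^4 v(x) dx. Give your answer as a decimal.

-48

Δx = 0.5.
Sum = 0.5·[(-11) + (-13) + (-15) + (-17) + (-19) + (-21)] = -48.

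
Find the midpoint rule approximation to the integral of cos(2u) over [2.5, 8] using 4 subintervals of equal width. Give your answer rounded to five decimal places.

Δu = (8 − 2.5)/4 = 1.375.
Midpoints: 3.1875, 4.5625, 5.9375, 7.3125.
f(3.1875) ≈ 0.99579, f(4.5625) ≈ -0.95540, f(5.9375) ≈ 0.77037, f(7.3125) ≈ -0.46871.
Sum = Δu · [f(3.1875) + f(4.5625) + f(5.9375) + f(7.3125)].
Sum ≈ 0.47031.

0.47031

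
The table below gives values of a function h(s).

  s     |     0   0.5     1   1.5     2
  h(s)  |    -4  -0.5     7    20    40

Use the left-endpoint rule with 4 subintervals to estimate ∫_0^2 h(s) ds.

Δs = 0.5.
Sum = 0.5·[(-4) + (-0.5) + 7 + 20] = 11.25.

11.25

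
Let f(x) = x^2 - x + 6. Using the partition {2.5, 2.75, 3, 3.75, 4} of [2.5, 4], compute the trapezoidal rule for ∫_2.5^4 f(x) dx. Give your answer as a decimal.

Subinterval widths: 0.25, 0.25, 0.75, 0.25.
f(2.5) = 9.75, f(2.75) = 10.8125, f(3) = 12, f(3.75) = 16.3125, f(4) = 18.
On each subinterval the trapezoid contributes (Δx_i/2)·[f(x_{i-1}) + f(x_i)].
Sum = 20.328125.

20.328125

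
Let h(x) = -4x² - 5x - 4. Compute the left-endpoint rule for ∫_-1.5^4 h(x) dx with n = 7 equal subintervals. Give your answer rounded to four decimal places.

Δx = (4 − (-1.5))/7 = 11/14.
Left endpoints: -1.5, -5/7, 1/14, 6/7, 23/14, 17/7, 45/14.
h(-1.5) = -5.5, h(-5/7) = -121/49, h(1/14) = -429/98, h(6/7) = -550/49, h(23/14) = -2255/98, h(17/7) = -1947/49, h(45/14) = -6017/98.
Sum = Δx · [h(-1.5) + h(-5/7) + h(1/14) + ...].
Sum ≈ -116.0612.

-116.0612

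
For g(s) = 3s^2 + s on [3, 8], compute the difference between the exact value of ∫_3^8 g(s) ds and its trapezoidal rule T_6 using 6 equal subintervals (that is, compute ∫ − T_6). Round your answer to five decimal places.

-1.73611

Exact integral: ∫_3^8 g(s) ds = 512.5.
T_6 ≈ 514.2361111.
Error ≈ 512.5 − 514.2361111 ≈ -1.73611.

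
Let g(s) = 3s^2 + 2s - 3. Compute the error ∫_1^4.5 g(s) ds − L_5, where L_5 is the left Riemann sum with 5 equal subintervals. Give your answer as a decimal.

Exact integral: ∫_1^4.5 g(s) ds = 98.875.
L_5 = 77.07.
Error = 98.875 − 77.07 = 21.805.

21.805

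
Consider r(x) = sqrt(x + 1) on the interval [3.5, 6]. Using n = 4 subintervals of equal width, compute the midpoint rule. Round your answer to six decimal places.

5.983638

Δx = (6 − 3.5)/4 = 0.625.
Midpoints: 3.8125, 4.4375, 5.0625, 5.6875.
r(3.8125) ≈ 2.193741, r(4.4375) ≈ 2.331845, r(5.0625) ≈ 2.462214, r(5.6875) ≈ 2.586020.
Sum = Δx · [r(3.8125) + r(4.4375) + r(5.0625) + r(5.6875)].
Sum ≈ 5.983638.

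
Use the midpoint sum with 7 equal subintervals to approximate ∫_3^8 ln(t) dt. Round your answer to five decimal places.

8.34410

Δt = (8 − 3)/7 = 5/7.
Midpoints: 47/14, 57/14, 67/14, 5.5, 87/14, 97/14, 107/14.
f(47/14) ≈ 1.21109, f(57/14) ≈ 1.40399, f(67/14) ≈ 1.56564, f(5.5) ≈ 1.70475, f(87/14) ≈ 1.82685, f(97/14) ≈ 1.93565, f(107/14) ≈ 2.03377.
Sum = Δt · [f(47/14) + f(57/14) + f(67/14) + ...].
Sum ≈ 8.34410.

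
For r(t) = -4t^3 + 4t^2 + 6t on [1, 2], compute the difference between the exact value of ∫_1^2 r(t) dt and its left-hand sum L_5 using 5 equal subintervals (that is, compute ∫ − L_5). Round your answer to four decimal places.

Exact integral: ∫_1^2 r(t) dt ≈ 3.333333.
L_5 = 4.24.
Error ≈ 3.333333 − 4.24 ≈ -0.9067.

-0.9067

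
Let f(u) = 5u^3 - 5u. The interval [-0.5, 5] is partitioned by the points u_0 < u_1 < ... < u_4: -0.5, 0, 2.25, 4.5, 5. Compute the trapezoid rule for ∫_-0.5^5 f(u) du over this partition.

848.84765625

Subinterval widths: 0.5, 2.25, 2.25, 0.5.
f(-0.5) = 1.875, f(0) = 0, f(2.25) = 45.703125, f(4.5) = 433.125, f(5) = 600.
On each subinterval the trapezoid contributes (Δu_i/2)·[f(u_{i-1}) + f(u_i)].
Sum = 848.84765625.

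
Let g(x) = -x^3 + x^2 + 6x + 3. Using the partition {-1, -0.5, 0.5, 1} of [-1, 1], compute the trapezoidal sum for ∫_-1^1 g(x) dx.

6.875

Subinterval widths: 0.5, 1, 0.5.
g(-1) = -1, g(-0.5) = 0.375, g(0.5) = 6.125, g(1) = 9.
On each subinterval the trapezoid contributes (Δx_i/2)·[g(x_{i-1}) + g(x_i)].
Sum = 6.875.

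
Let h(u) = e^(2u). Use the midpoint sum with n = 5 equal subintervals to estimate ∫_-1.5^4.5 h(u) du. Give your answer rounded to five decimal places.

Δu = (4.5 − (-1.5))/5 = 1.2.
Midpoints: -0.9, 0.3, 1.5, 2.7, 3.9.
h(-0.9) ≈ 0.16530, h(0.3) ≈ 1.82212, h(1.5) ≈ 20.08554, h(2.7) ≈ 221.40642, h(3.9) ≈ 2440.60198.
Sum = Δu · [h(-0.9) + h(0.3) + h(1.5) + h(2.7) + h(3.9)].
Sum ≈ 3220.89762.

3220.89762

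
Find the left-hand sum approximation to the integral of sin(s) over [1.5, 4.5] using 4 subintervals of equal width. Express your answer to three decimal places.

1.009

Δs = (4.5 − 1.5)/4 = 0.75.
Left endpoints: 1.5, 2.25, 3, 3.75.
f(1.5) ≈ 0.997, f(2.25) ≈ 0.778, f(3) ≈ 0.141, f(3.75) ≈ -0.572.
Sum = Δs · [f(1.5) + f(2.25) + f(3) + f(3.75)].
Sum ≈ 1.009.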